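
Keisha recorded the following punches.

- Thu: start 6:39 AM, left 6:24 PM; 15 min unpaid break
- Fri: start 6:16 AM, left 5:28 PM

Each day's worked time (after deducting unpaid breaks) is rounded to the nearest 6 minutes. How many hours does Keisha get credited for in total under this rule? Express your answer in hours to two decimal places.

Thu: 6:39 AM–6:24 PM = 11 h 45 min − 15 min = 11 h 30 min → rounds to 11 h 30 min
Fri: 6:16 AM–5:28 PM = 11 h 12 min → rounds to 11 h 12 min
Total credited: 22 h 42 min.

22.70 hours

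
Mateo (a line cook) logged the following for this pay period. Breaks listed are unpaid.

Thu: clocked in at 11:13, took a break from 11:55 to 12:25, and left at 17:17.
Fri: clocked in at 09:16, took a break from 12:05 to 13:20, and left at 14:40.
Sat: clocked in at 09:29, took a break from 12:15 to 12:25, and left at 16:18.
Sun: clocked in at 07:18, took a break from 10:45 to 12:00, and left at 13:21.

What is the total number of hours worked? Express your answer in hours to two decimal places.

Thu: 11:13–17:17 = 6 h 4 min; less 30 min break → 5 h 34 min
Fri: 09:16–14:40 = 5 h 24 min; less 75 min break → 4 h 9 min
Sat: 09:29–16:18 = 6 h 49 min; less 10 min break → 6 h 39 min
Sun: 07:18–13:21 = 6 h 3 min; less 75 min break → 4 h 48 min
Total: 5 h 34 min + 4 h 9 min + 6 h 39 min + 4 h 48 min = 21 h 10 min.

21.17 hours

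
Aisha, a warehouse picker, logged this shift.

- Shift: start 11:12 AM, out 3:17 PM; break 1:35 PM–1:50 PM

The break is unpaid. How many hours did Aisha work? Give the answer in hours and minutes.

Shift: 11:12 AM–3:17 PM = 4 h 5 min; less 15 min break → 3 h 50 min

3 h 50 min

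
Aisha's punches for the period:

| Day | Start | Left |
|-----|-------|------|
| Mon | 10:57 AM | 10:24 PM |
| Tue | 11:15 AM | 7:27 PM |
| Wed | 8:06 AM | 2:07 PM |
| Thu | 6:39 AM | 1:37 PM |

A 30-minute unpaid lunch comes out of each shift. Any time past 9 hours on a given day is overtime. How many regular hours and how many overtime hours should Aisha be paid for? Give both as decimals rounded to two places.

Regular 28.68 hours, overtime 1.95 hours

Mon: 10:57 AM–10:24 PM = 11 h 27 min; less 30 min break → 10 h 57 min
Tue: 11:15 AM–7:27 PM = 8 h 12 min; less 30 min break → 7 h 42 min
Wed: 8:06 AM–2:07 PM = 6 h 1 min; less 30 min break → 5 h 31 min
Thu: 6:39 AM–1:37 PM = 6 h 58 min; less 30 min break → 6 h 28 min
Mon reg 9 h 0 min / OT 1 h 57 min; Tue reg 7 h 42 min / OT 0 h 0 min; Wed reg 5 h 31 min / OT 0 h 0 min; Thu reg 6 h 28 min / OT 0 h 0 min.
Totals: regular 28 h 41 min, overtime 1 h 57 min.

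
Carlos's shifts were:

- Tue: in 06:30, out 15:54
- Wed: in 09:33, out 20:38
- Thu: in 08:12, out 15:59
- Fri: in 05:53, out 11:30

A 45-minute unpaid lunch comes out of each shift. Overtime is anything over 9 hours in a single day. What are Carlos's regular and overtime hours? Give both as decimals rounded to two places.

Regular 29.55 hours, overtime 1.33 hours

Tue: 06:30–15:54 = 9 h 24 min; less 45 min break → 8 h 39 min
Wed: 09:33–20:38 = 11 h 5 min; less 45 min break → 10 h 20 min
Thu: 08:12–15:59 = 7 h 47 min; less 45 min break → 7 h 2 min
Fri: 05:53–11:30 = 5 h 37 min; less 45 min break → 4 h 52 min
Tue reg 8 h 39 min / OT 0 h 0 min; Wed reg 9 h 0 min / OT 1 h 20 min; Thu reg 7 h 2 min / OT 0 h 0 min; Fri reg 4 h 52 min / OT 0 h 0 min.
Totals: regular 29 h 33 min, overtime 1 h 20 min.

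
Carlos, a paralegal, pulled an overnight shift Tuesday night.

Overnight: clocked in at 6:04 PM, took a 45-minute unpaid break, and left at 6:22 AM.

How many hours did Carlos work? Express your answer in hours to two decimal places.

Overnight: 6:04 PM → midnight = 5 h 56 min; midnight → 6:22 AM = 6 h 22 min; span 12 h 18 min; less 45 min break → 11 h 33 min

11.55 hours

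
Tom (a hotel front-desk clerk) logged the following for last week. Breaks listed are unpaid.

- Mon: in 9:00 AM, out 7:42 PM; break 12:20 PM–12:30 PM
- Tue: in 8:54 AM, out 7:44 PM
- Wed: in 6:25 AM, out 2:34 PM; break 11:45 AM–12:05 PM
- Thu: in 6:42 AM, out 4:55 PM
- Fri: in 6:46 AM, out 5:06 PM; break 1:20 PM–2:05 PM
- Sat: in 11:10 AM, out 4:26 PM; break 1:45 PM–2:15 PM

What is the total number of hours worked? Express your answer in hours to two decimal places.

Mon: 9:00 AM–7:42 PM = 10 h 42 min; less 10 min break → 10 h 32 min
Tue: 8:54 AM–7:44 PM = 10 h 50 min
Wed: 6:25 AM–2:34 PM = 8 h 9 min; less 20 min break → 7 h 49 min
Thu: 6:42 AM–4:55 PM = 10 h 13 min
Fri: 6:46 AM–5:06 PM = 10 h 20 min; less 45 min break → 9 h 35 min
Sat: 11:10 AM–4:26 PM = 5 h 16 min; less 30 min break → 4 h 46 min
Total: 10 h 32 min + 10 h 50 min + 7 h 49 min + 10 h 13 min + 9 h 35 min + 4 h 46 min = 53 h 45 min.

53.75 hours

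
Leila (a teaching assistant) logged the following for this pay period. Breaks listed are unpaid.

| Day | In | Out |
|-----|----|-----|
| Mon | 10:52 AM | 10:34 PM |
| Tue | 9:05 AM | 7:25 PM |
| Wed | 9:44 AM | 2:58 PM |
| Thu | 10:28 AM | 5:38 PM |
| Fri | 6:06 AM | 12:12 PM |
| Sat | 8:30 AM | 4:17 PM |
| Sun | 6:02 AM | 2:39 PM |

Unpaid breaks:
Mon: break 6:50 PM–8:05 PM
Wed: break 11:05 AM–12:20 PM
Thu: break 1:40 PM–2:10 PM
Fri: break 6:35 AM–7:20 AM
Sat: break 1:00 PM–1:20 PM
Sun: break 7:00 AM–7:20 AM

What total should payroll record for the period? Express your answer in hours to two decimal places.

52.52 hours

Mon: 10:52 AM–10:34 PM = 11 h 42 min; less 75 min break → 10 h 27 min
Tue: 9:05 AM–7:25 PM = 10 h 20 min
Wed: 9:44 AM–2:58 PM = 5 h 14 min; less 75 min break → 3 h 59 min
Thu: 10:28 AM–5:38 PM = 7 h 10 min; less 30 min break → 6 h 40 min
Fri: 6:06 AM–12:12 PM = 6 h 6 min; less 45 min break → 5 h 21 min
Sat: 8:30 AM–4:17 PM = 7 h 47 min; less 20 min break → 7 h 27 min
Sun: 6:02 AM–2:39 PM = 8 h 37 min; less 20 min break → 8 h 17 min
Total: 10 h 27 min + 10 h 20 min + 3 h 59 min + 6 h 40 min + 5 h 21 min + 7 h 27 min + 8 h 17 min = 52 h 31 min.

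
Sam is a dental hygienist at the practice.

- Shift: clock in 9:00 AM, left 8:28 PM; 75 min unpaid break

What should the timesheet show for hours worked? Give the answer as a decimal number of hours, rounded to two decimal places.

Shift: 9:00 AM–8:28 PM = 11 h 28 min; less 75 min break → 10 h 13 min

10.22 hours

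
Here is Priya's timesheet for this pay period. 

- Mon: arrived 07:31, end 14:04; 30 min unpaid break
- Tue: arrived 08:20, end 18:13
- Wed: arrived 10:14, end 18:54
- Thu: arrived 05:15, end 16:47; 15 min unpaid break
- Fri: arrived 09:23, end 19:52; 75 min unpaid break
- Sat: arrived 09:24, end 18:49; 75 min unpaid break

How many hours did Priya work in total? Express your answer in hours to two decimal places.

53.28 hours

Mon: 07:31–14:04 = 6 h 33 min; less 30 min break → 6 h 3 min
Tue: 08:20–18:13 = 9 h 53 min
Wed: 10:14–18:54 = 8 h 40 min
Thu: 05:15–16:47 = 11 h 32 min; less 15 min break → 11 h 17 min
Fri: 09:23–19:52 = 10 h 29 min; less 75 min break → 9 h 14 min
Sat: 09:24–18:49 = 9 h 25 min; less 75 min break → 8 h 10 min
Total: 6 h 3 min + 9 h 53 min + 8 h 40 min + 11 h 17 min + 9 h 14 min + 8 h 10 min = 53 h 17 min.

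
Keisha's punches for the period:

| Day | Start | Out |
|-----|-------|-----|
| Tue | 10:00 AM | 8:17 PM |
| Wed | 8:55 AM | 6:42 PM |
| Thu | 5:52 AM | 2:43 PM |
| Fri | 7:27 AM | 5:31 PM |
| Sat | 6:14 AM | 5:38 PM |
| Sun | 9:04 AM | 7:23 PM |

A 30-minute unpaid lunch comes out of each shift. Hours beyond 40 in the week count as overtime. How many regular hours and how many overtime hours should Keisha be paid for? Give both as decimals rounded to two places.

Regular 40.00 hours, overtime 17.70 hours

Tue: 10:00 AM–8:17 PM = 10 h 17 min; less 30 min break → 9 h 47 min
Wed: 8:55 AM–6:42 PM = 9 h 47 min; less 30 min break → 9 h 17 min
Thu: 5:52 AM–2:43 PM = 8 h 51 min; less 30 min break → 8 h 21 min
Fri: 7:27 AM–5:31 PM = 10 h 4 min; less 30 min break → 9 h 34 min
Sat: 6:14 AM–5:38 PM = 11 h 24 min; less 30 min break → 10 h 54 min
Sun: 9:04 AM–7:23 PM = 10 h 19 min; less 30 min break → 9 h 49 min
Total worked: 57 h 42 min = 57.70 h.
Threshold 40 h → overtime 17 h 42 min, regular 40 h 0 min.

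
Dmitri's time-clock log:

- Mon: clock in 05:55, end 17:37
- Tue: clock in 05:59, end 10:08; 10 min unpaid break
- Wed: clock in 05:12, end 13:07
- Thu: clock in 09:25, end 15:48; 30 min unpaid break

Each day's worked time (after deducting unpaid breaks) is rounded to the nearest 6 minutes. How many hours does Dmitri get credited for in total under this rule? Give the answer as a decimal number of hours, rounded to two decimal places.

29.50 hours

Mon: 05:55–17:37 = 11 h 42 min → rounds to 11 h 42 min
Tue: 05:59–10:08 = 4 h 9 min − 10 min = 3 h 59 min → rounds to 4 h 0 min
Wed: 05:12–13:07 = 7 h 55 min → rounds to 7 h 54 min
Thu: 09:25–15:48 = 6 h 23 min − 30 min = 5 h 53 min → rounds to 5 h 54 min
Total credited: 29 h 30 min.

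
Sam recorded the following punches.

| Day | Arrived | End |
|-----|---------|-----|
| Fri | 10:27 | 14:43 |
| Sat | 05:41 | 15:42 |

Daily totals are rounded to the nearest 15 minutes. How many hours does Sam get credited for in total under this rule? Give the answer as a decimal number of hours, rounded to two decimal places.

Fri: 10:27–14:43 = 4 h 16 min → rounds to 4 h 15 min
Sat: 05:41–15:42 = 10 h 1 min → rounds to 10 h 0 min
Total credited: 14 h 15 min.

14.25 hours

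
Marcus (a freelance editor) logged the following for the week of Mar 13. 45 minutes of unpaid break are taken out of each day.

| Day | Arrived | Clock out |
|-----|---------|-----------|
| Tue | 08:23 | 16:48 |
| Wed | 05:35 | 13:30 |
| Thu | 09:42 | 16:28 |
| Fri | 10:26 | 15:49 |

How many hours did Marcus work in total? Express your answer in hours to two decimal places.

Tue: 08:23–16:48 = 8 h 25 min; less 45 min break → 7 h 40 min
Wed: 05:35–13:30 = 7 h 55 min; less 45 min break → 7 h 10 min
Thu: 09:42–16:28 = 6 h 46 min; less 45 min break → 6 h 1 min
Fri: 10:26–15:49 = 5 h 23 min; less 45 min break → 4 h 38 min
Total: 7 h 40 min + 7 h 10 min + 6 h 1 min + 4 h 38 min = 25 h 29 min.

25.48 hours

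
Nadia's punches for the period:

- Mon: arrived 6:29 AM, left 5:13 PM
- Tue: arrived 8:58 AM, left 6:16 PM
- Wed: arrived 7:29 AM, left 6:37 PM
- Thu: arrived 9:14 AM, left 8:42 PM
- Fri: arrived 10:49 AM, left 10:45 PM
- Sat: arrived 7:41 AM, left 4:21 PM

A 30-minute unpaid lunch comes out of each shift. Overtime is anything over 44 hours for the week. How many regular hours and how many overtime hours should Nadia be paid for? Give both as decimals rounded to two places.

Mon: 6:29 AM–5:13 PM = 10 h 44 min; less 30 min break → 10 h 14 min
Tue: 8:58 AM–6:16 PM = 9 h 18 min; less 30 min break → 8 h 48 min
Wed: 7:29 AM–6:37 PM = 11 h 8 min; less 30 min break → 10 h 38 min
Thu: 9:14 AM–8:42 PM = 11 h 28 min; less 30 min break → 10 h 58 min
Fri: 10:49 AM–10:45 PM = 11 h 56 min; less 30 min break → 11 h 26 min
Sat: 7:41 AM–4:21 PM = 8 h 40 min; less 30 min break → 8 h 10 min
Total worked: 60 h 14 min = 60.23 h.
Threshold 44 h → overtime 16 h 14 min, regular 44 h 0 min.

Regular 44.00 hours, overtime 16.23 hours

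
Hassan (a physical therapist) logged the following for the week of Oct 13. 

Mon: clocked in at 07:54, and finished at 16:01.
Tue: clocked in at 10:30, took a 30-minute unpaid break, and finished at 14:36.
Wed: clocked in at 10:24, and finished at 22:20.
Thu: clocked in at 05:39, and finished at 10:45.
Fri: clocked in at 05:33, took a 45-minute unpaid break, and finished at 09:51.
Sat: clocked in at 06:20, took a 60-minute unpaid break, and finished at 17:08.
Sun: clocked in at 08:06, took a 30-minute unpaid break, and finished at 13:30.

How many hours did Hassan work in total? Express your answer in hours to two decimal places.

Mon: 07:54–16:01 = 8 h 7 min
Tue: 10:30–14:36 = 4 h 6 min; less 30 min break → 3 h 36 min
Wed: 10:24–22:20 = 11 h 56 min
Thu: 05:39–10:45 = 5 h 6 min
Fri: 05:33–09:51 = 4 h 18 min; less 45 min break → 3 h 33 min
Sat: 06:20–17:08 = 10 h 48 min; less 60 min break → 9 h 48 min
Sun: 08:06–13:30 = 5 h 24 min; less 30 min break → 4 h 54 min
Total: 8 h 7 min + 3 h 36 min + 11 h 56 min + 5 h 6 min + 3 h 33 min + 9 h 48 min + 4 h 54 min = 47 h 0 min.

47.00 hours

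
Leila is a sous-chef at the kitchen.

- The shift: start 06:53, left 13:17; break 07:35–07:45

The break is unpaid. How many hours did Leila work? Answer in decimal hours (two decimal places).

The shift: 06:53–13:17 = 6 h 24 min; less 10 min break → 6 h 14 min

6.23 hours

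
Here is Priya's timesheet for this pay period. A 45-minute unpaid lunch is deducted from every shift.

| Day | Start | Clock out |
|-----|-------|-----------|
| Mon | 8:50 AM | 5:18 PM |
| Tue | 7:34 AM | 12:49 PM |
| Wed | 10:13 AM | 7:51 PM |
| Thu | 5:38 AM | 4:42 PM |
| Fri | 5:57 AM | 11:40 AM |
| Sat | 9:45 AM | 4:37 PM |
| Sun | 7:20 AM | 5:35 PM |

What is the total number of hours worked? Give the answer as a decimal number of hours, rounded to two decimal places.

52.00 hours

Mon: 8:50 AM–5:18 PM = 8 h 28 min; less 45 min break → 7 h 43 min
Tue: 7:34 AM–12:49 PM = 5 h 15 min; less 45 min break → 4 h 30 min
Wed: 10:13 AM–7:51 PM = 9 h 38 min; less 45 min break → 8 h 53 min
Thu: 5:38 AM–4:42 PM = 11 h 4 min; less 45 min break → 10 h 19 min
Fri: 5:57 AM–11:40 AM = 5 h 43 min; less 45 min break → 4 h 58 min
Sat: 9:45 AM–4:37 PM = 6 h 52 min; less 45 min break → 6 h 7 min
Sun: 7:20 AM–5:35 PM = 10 h 15 min; less 45 min break → 9 h 30 min
Total: 7 h 43 min + 4 h 30 min + 8 h 53 min + 10 h 19 min + 4 h 58 min + 6 h 7 min + 9 h 30 min = 52 h 0 min.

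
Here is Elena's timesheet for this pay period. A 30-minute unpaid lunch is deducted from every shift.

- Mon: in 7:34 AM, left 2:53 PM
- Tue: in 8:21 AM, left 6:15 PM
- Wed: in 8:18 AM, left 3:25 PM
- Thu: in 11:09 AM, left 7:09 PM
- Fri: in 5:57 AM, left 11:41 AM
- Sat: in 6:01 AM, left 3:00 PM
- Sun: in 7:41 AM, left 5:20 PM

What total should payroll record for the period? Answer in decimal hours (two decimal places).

53.20 hours

Mon: 7:34 AM–2:53 PM = 7 h 19 min; less 30 min break → 6 h 49 min
Tue: 8:21 AM–6:15 PM = 9 h 54 min; less 30 min break → 9 h 24 min
Wed: 8:18 AM–3:25 PM = 7 h 7 min; less 30 min break → 6 h 37 min
Thu: 11:09 AM–7:09 PM = 8 h 0 min; less 30 min break → 7 h 30 min
Fri: 5:57 AM–11:41 AM = 5 h 44 min; less 30 min break → 5 h 14 min
Sat: 6:01 AM–3:00 PM = 8 h 59 min; less 30 min break → 8 h 29 min
Sun: 7:41 AM–5:20 PM = 9 h 39 min; less 30 min break → 9 h 9 min
Total: 6 h 49 min + 9 h 24 min + 6 h 37 min + 7 h 30 min + 5 h 14 min + 8 h 29 min + 9 h 9 min = 53 h 12 min.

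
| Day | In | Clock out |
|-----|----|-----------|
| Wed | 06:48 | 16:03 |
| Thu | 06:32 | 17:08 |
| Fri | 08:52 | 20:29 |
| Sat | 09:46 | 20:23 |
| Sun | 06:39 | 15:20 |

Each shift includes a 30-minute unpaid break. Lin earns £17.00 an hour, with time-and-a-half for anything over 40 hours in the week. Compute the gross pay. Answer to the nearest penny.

£890.80

Wed: 06:48–16:03 = 9 h 15 min; less 30 min break → 8 h 45 min
Thu: 06:32–17:08 = 10 h 36 min; less 30 min break → 10 h 6 min
Fri: 08:52–20:29 = 11 h 37 min; less 30 min break → 11 h 7 min
Sat: 09:46–20:23 = 10 h 37 min; less 30 min break → 10 h 7 min
Sun: 06:39–15:20 = 8 h 41 min; less 30 min break → 8 h 11 min
Total worked: 48 h 16 min = 2896 min.
Regular 40 h 0 min = 2400 min at £17.00/h; overtime 8 h 16 min = 496 min at £25.50/h.
Pay = (2400 × £17.00 + 496 × £25.50) ÷ 60 = £890.80.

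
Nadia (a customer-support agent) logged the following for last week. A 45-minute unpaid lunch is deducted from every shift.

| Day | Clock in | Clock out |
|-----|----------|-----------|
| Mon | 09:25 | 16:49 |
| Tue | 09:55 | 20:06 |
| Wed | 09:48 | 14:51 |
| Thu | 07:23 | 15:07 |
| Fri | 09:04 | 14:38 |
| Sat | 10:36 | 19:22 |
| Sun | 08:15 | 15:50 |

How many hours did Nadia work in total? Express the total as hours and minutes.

Mon: 09:25–16:49 = 7 h 24 min; less 45 min break → 6 h 39 min
Tue: 09:55–20:06 = 10 h 11 min; less 45 min break → 9 h 26 min
Wed: 09:48–14:51 = 5 h 3 min; less 45 min break → 4 h 18 min
Thu: 07:23–15:07 = 7 h 44 min; less 45 min break → 6 h 59 min
Fri: 09:04–14:38 = 5 h 34 min; less 45 min break → 4 h 49 min
Sat: 10:36–19:22 = 8 h 46 min; less 45 min break → 8 h 1 min
Sun: 08:15–15:50 = 7 h 35 min; less 45 min break → 6 h 50 min
Total: 6 h 39 min + 9 h 26 min + 4 h 18 min + 6 h 59 min + 4 h 49 min + 8 h 1 min + 6 h 50 min = 47 h 2 min.

47 h 2 min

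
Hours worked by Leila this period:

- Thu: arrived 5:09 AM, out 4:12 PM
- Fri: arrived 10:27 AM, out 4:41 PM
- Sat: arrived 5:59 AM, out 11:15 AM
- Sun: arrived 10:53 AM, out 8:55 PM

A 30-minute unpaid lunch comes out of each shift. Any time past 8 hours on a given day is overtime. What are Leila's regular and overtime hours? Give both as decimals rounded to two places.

Thu: 5:09 AM–4:12 PM = 11 h 3 min; less 30 min break → 10 h 33 min
Fri: 10:27 AM–4:41 PM = 6 h 14 min; less 30 min break → 5 h 44 min
Sat: 5:59 AM–11:15 AM = 5 h 16 min; less 30 min break → 4 h 46 min
Sun: 10:53 AM–8:55 PM = 10 h 2 min; less 30 min break → 9 h 32 min
Thu reg 8 h 0 min / OT 2 h 33 min; Fri reg 5 h 44 min / OT 0 h 0 min; Sat reg 4 h 46 min / OT 0 h 0 min; Sun reg 8 h 0 min / OT 1 h 32 min.
Totals: regular 26 h 30 min, overtime 4 h 5 min.

Regular 26.50 hours, overtime 4.08 hours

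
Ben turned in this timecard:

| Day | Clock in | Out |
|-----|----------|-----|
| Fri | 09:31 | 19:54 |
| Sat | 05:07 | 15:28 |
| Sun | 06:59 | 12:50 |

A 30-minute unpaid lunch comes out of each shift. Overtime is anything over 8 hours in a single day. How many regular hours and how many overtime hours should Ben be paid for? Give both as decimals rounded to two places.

Fri: 09:31–19:54 = 10 h 23 min; less 30 min break → 9 h 53 min
Sat: 05:07–15:28 = 10 h 21 min; less 30 min break → 9 h 51 min
Sun: 06:59–12:50 = 5 h 51 min; less 30 min break → 5 h 21 min
Fri reg 8 h 0 min / OT 1 h 53 min; Sat reg 8 h 0 min / OT 1 h 51 min; Sun reg 5 h 21 min / OT 0 h 0 min.
Totals: regular 21 h 21 min, overtime 3 h 44 min.

Regular 21.35 hours, overtime 3.73 hours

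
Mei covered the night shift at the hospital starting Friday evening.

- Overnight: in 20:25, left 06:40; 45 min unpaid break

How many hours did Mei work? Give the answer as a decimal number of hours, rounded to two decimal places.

9.50 hours

Overnight: 20:25 → midnight = 3 h 35 min; midnight → 06:40 = 6 h 40 min; span 10 h 15 min; less 45 min break → 9 h 30 min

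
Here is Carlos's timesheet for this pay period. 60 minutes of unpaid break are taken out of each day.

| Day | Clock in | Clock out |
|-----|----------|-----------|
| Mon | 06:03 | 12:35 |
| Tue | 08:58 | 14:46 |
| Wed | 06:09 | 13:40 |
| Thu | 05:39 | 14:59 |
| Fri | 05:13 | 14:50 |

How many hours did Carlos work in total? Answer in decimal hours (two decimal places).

33.80 hours

Mon: 06:03–12:35 = 6 h 32 min; less 60 min break → 5 h 32 min
Tue: 08:58–14:46 = 5 h 48 min; less 60 min break → 4 h 48 min
Wed: 06:09–13:40 = 7 h 31 min; less 60 min break → 6 h 31 min
Thu: 05:39–14:59 = 9 h 20 min; less 60 min break → 8 h 20 min
Fri: 05:13–14:50 = 9 h 37 min; less 60 min break → 8 h 37 min
Total: 5 h 32 min + 4 h 48 min + 6 h 31 min + 8 h 20 min + 8 h 37 min = 33 h 48 min.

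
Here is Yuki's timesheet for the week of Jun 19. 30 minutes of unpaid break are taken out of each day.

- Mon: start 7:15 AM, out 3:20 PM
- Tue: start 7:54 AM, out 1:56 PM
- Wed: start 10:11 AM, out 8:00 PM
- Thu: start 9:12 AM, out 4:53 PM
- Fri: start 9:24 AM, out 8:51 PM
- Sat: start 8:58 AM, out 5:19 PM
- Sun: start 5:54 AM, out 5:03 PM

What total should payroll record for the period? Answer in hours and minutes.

59 h 4 min

Mon: 7:15 AM–3:20 PM = 8 h 5 min; less 30 min break → 7 h 35 min
Tue: 7:54 AM–1:56 PM = 6 h 2 min; less 30 min break → 5 h 32 min
Wed: 10:11 AM–8:00 PM = 9 h 49 min; less 30 min break → 9 h 19 min
Thu: 9:12 AM–4:53 PM = 7 h 41 min; less 30 min break → 7 h 11 min
Fri: 9:24 AM–8:51 PM = 11 h 27 min; less 30 min break → 10 h 57 min
Sat: 8:58 AM–5:19 PM = 8 h 21 min; less 30 min break → 7 h 51 min
Sun: 5:54 AM–5:03 PM = 11 h 9 min; less 30 min break → 10 h 39 min
Total: 7 h 35 min + 5 h 32 min + 9 h 19 min + 7 h 11 min + 10 h 57 min + 7 h 51 min + 10 h 39 min = 59 h 4 min.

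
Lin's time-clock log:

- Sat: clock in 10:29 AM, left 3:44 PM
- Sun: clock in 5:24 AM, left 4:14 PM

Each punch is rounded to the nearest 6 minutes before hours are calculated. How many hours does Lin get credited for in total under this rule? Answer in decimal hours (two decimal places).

16.00 hours

Sat: in 10:29 AM→10:30 AM, out 3:44 PM→3:42 PM; 5 h 12 min
Sun: in 5:24 AM→5:24 AM, out 4:14 PM→4:12 PM; 10 h 48 min
Total credited: 16 h 0 min.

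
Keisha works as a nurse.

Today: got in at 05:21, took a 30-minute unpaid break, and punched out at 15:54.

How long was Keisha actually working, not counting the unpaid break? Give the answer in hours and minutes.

10 h 3 min

Today: 05:21–15:54 = 10 h 33 min; less 30 min break → 10 h 3 min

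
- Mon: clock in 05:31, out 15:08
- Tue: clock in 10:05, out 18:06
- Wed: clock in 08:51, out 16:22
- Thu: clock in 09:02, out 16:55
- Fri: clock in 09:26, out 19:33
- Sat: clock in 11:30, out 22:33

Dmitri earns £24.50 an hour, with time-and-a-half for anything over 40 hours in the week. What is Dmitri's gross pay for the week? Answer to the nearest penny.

Mon: 05:31–15:08 = 9 h 37 min
Tue: 10:05–18:06 = 8 h 1 min
Wed: 08:51–16:22 = 7 h 31 min
Thu: 09:02–16:55 = 7 h 53 min
Fri: 09:26–19:33 = 10 h 7 min
Sat: 11:30–22:33 = 11 h 3 min
Total worked: 54 h 12 min = 3252 min.
Regular 40 h 0 min = 2400 min at £24.50/h; overtime 14 h 12 min = 852 min at £36.75/h.
Pay = (2400 × £24.50 + 852 × £36.75) ÷ 60 = £1501.85.

£1501.85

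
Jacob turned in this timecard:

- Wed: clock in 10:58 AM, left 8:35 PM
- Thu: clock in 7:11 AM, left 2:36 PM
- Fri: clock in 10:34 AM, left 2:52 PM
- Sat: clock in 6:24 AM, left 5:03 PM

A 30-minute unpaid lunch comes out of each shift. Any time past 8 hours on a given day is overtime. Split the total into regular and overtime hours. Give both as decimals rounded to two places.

Regular 26.72 hours, overtime 3.27 hours

Wed: 10:58 AM–8:35 PM = 9 h 37 min; less 30 min break → 9 h 7 min
Thu: 7:11 AM–2:36 PM = 7 h 25 min; less 30 min break → 6 h 55 min
Fri: 10:34 AM–2:52 PM = 4 h 18 min; less 30 min break → 3 h 48 min
Sat: 6:24 AM–5:03 PM = 10 h 39 min; less 30 min break → 10 h 9 min
Wed reg 8 h 0 min / OT 1 h 7 min; Thu reg 6 h 55 min / OT 0 h 0 min; Fri reg 3 h 48 min / OT 0 h 0 min; Sat reg 8 h 0 min / OT 2 h 9 min.
Totals: regular 26 h 43 min, overtime 3 h 16 min.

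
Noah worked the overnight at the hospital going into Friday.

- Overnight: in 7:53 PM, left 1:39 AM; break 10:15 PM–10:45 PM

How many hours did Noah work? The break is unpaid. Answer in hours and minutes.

5 h 16 min

Overnight: 7:53 PM → midnight = 4 h 7 min; midnight → 1:39 AM = 1 h 39 min; span 5 h 46 min; less 30 min break → 5 h 16 min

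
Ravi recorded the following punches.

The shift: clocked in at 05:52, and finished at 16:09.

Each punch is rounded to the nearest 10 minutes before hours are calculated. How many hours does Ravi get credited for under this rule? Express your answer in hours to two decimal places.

10.33 hours

The shift: in 05:52→05:50, out 16:09→16:10; 10 h 20 min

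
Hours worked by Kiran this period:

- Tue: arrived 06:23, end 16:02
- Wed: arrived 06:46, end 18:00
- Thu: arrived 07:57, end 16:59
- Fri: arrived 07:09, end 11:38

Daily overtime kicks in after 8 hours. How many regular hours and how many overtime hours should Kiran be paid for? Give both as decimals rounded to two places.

Tue: 06:23–16:02 = 9 h 39 min
Wed: 06:46–18:00 = 11 h 14 min
Thu: 07:57–16:59 = 9 h 2 min
Fri: 07:09–11:38 = 4 h 29 min
Tue reg 8 h 0 min / OT 1 h 39 min; Wed reg 8 h 0 min / OT 3 h 14 min; Thu reg 8 h 0 min / OT 1 h 2 min; Fri reg 4 h 29 min / OT 0 h 0 min.
Totals: regular 28 h 29 min, overtime 5 h 55 min.

Regular 28.48 hours, overtime 5.92 hours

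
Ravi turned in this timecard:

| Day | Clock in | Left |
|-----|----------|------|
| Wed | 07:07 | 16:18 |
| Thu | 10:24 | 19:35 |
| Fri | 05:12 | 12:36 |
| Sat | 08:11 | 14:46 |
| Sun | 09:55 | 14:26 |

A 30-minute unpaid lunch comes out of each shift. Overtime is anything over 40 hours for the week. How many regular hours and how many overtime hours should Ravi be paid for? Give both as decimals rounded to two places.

Wed: 07:07–16:18 = 9 h 11 min; less 30 min break → 8 h 41 min
Thu: 10:24–19:35 = 9 h 11 min; less 30 min break → 8 h 41 min
Fri: 05:12–12:36 = 7 h 24 min; less 30 min break → 6 h 54 min
Sat: 08:11–14:46 = 6 h 35 min; less 30 min break → 6 h 5 min
Sun: 09:55–14:26 = 4 h 31 min; less 30 min break → 4 h 1 min
Total worked: 34 h 22 min = 34.37 h.
Threshold 40 h → overtime 0 h 0 min, regular 34 h 22 min.

Regular 34.37 hours, overtime 0.00 hours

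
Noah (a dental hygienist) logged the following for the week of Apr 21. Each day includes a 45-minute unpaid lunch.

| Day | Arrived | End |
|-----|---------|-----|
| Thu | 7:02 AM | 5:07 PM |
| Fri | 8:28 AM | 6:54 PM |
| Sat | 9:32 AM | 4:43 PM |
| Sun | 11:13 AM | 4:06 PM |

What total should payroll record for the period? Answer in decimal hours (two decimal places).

29.58 hours

Thu: 7:02 AM–5:07 PM = 10 h 5 min; less 45 min break → 9 h 20 min
Fri: 8:28 AM–6:54 PM = 10 h 26 min; less 45 min break → 9 h 41 min
Sat: 9:32 AM–4:43 PM = 7 h 11 min; less 45 min break → 6 h 26 min
Sun: 11:13 AM–4:06 PM = 4 h 53 min; less 45 min break → 4 h 8 min
Total: 9 h 20 min + 9 h 41 min + 6 h 26 min + 4 h 8 min = 29 h 35 min.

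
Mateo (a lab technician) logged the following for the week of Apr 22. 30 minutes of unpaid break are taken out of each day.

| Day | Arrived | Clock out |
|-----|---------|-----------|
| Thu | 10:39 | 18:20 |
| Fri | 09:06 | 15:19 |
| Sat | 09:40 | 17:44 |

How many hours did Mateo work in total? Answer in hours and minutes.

Thu: 10:39–18:20 = 7 h 41 min; less 30 min break → 7 h 11 min
Fri: 09:06–15:19 = 6 h 13 min; less 30 min break → 5 h 43 min
Sat: 09:40–17:44 = 8 h 4 min; less 30 min break → 7 h 34 min
Total: 7 h 11 min + 5 h 43 min + 7 h 34 min = 20 h 28 min.

20 h 28 min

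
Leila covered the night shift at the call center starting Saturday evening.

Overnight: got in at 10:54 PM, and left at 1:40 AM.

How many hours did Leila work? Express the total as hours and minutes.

2 h 46 min

Overnight: 10:54 PM → midnight = 1 h 6 min; midnight → 1:40 AM = 1 h 40 min; span 2 h 46 min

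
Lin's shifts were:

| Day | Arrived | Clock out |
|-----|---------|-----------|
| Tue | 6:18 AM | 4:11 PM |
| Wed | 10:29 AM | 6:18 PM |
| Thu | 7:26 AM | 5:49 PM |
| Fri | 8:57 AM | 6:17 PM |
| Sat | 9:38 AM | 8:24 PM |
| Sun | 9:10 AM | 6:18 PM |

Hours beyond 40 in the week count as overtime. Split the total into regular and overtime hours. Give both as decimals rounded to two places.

Regular 40.00 hours, overtime 17.32 hours

Tue: 6:18 AM–4:11 PM = 9 h 53 min
Wed: 10:29 AM–6:18 PM = 7 h 49 min
Thu: 7:26 AM–5:49 PM = 10 h 23 min
Fri: 8:57 AM–6:17 PM = 9 h 20 min
Sat: 9:38 AM–8:24 PM = 10 h 46 min
Sun: 9:10 AM–6:18 PM = 9 h 8 min
Total worked: 57 h 19 min = 57.32 h.
Threshold 40 h → overtime 17 h 19 min, regular 40 h 0 min.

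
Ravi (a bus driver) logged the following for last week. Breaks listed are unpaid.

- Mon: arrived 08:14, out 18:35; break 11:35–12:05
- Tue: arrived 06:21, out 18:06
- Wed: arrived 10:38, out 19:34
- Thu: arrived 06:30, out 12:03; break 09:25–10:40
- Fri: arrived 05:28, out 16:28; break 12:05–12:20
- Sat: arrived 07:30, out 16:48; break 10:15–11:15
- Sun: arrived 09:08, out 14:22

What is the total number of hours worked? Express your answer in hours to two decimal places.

59.12 hours

Mon: 08:14–18:35 = 10 h 21 min; less 30 min break → 9 h 51 min
Tue: 06:21–18:06 = 11 h 45 min
Wed: 10:38–19:34 = 8 h 56 min
Thu: 06:30–12:03 = 5 h 33 min; less 75 min break → 4 h 18 min
Fri: 05:28–16:28 = 11 h 0 min; less 15 min break → 10 h 45 min
Sat: 07:30–16:48 = 9 h 18 min; less 60 min break → 8 h 18 min
Sun: 09:08–14:22 = 5 h 14 min
Total: 9 h 51 min + 11 h 45 min + 8 h 56 min + 4 h 18 min + 10 h 45 min + 8 h 18 min + 5 h 14 min = 59 h 7 min.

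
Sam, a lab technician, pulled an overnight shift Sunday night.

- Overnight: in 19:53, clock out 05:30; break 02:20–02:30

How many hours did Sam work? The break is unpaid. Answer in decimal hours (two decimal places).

9.45 hours

Overnight: 19:53 → midnight = 4 h 7 min; midnight → 05:30 = 5 h 30 min; span 9 h 37 min; less 10 min break → 9 h 27 min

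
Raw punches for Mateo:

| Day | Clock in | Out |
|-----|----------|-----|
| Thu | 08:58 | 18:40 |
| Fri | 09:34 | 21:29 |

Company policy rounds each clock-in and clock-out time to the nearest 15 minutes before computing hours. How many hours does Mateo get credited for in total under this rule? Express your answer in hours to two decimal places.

Thu: in 08:58→09:00, out 18:40→18:45; 9 h 45 min
Fri: in 09:34→09:30, out 21:29→21:30; 12 h 0 min
Total credited: 21 h 45 min.

21.75 hours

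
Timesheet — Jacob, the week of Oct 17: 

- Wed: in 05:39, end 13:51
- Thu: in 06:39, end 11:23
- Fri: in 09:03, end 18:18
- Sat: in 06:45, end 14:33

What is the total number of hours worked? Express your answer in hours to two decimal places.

29.98 hours

Wed: 05:39–13:51 = 8 h 12 min
Thu: 06:39–11:23 = 4 h 44 min
Fri: 09:03–18:18 = 9 h 15 min
Sat: 06:45–14:33 = 7 h 48 min
Total: 8 h 12 min + 4 h 44 min + 9 h 15 min + 7 h 48 min = 29 h 59 min.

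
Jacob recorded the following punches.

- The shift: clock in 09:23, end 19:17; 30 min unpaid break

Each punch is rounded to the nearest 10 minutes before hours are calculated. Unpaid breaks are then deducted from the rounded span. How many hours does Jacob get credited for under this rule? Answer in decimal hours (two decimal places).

The shift: in 09:23→09:20, out 19:17→19:20; 10 h 0 min − 30 min = 9 h 30 min

9.50 hours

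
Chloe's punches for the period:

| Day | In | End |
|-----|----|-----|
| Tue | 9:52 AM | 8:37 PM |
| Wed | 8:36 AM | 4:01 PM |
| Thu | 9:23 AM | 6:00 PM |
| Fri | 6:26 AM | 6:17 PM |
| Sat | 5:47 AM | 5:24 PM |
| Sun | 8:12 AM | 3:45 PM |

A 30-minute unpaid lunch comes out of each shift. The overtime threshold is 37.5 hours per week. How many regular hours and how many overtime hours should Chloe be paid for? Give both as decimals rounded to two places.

Regular 37.50 hours, overtime 17.30 hours

Tue: 9:52 AM–8:37 PM = 10 h 45 min; less 30 min break → 10 h 15 min
Wed: 8:36 AM–4:01 PM = 7 h 25 min; less 30 min break → 6 h 55 min
Thu: 9:23 AM–6:00 PM = 8 h 37 min; less 30 min break → 8 h 7 min
Fri: 6:26 AM–6:17 PM = 11 h 51 min; less 30 min break → 11 h 21 min
Sat: 5:47 AM–5:24 PM = 11 h 37 min; less 30 min break → 11 h 7 min
Sun: 8:12 AM–3:45 PM = 7 h 33 min; less 30 min break → 7 h 3 min
Total worked: 54 h 48 min = 54.80 h.
Threshold 37.5 h → overtime 17 h 18 min, regular 37 h 30 min.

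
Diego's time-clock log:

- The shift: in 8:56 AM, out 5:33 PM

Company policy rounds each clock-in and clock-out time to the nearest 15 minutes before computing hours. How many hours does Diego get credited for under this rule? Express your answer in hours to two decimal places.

The shift: in 8:56 AM→9:00 AM, out 5:33 PM→5:30 PM; 8 h 30 min

8.50 hours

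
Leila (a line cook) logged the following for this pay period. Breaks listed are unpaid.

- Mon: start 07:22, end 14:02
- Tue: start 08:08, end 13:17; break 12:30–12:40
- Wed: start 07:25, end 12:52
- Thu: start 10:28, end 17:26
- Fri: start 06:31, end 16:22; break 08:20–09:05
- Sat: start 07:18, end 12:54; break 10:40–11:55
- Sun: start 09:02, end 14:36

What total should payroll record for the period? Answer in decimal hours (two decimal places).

Mon: 07:22–14:02 = 6 h 40 min
Tue: 08:08–13:17 = 5 h 9 min; less 10 min break → 4 h 59 min
Wed: 07:25–12:52 = 5 h 27 min
Thu: 10:28–17:26 = 6 h 58 min
Fri: 06:31–16:22 = 9 h 51 min; less 45 min break → 9 h 6 min
Sat: 07:18–12:54 = 5 h 36 min; less 75 min break → 4 h 21 min
Sun: 09:02–14:36 = 5 h 34 min
Total: 6 h 40 min + 4 h 59 min + 5 h 27 min + 6 h 58 min + 9 h 6 min + 4 h 21 min + 5 h 34 min = 43 h 5 min.

43.08 hours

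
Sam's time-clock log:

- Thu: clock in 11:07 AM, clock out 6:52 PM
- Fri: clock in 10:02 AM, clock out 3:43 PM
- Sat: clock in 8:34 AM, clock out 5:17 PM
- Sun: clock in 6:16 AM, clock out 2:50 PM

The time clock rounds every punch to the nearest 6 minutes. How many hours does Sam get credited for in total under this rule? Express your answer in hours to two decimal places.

30.70 hours

Thu: in 11:07 AM→11:06 AM, out 6:52 PM→6:54 PM; 7 h 48 min
Fri: in 10:02 AM→10:00 AM, out 3:43 PM→3:42 PM; 5 h 42 min
Sat: in 8:34 AM→8:36 AM, out 5:17 PM→5:18 PM; 8 h 42 min
Sun: in 6:16 AM→6:18 AM, out 2:50 PM→2:48 PM; 8 h 30 min
Total credited: 30 h 42 min.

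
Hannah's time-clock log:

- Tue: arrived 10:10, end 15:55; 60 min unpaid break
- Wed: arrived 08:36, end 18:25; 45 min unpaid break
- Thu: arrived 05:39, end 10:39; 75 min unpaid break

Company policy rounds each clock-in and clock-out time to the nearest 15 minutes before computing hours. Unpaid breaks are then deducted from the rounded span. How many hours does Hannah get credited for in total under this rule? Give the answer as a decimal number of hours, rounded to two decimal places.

Tue: in 10:10→10:15, out 15:55→16:00; 5 h 45 min − 60 min = 4 h 45 min
Wed: in 08:36→08:30, out 18:25→18:30; 10 h 0 min − 45 min = 9 h 15 min
Thu: in 05:39→05:45, out 10:39→10:45; 5 h 0 min − 75 min = 3 h 45 min
Total credited: 17 h 45 min.

17.75 hours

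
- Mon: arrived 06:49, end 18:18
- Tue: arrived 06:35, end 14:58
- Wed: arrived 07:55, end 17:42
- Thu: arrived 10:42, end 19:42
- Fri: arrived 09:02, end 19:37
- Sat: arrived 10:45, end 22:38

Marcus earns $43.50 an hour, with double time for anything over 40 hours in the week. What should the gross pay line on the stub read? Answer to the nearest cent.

$3577.15

Mon: 06:49–18:18 = 11 h 29 min
Tue: 06:35–14:58 = 8 h 23 min
Wed: 07:55–17:42 = 9 h 47 min
Thu: 10:42–19:42 = 9 h 0 min
Fri: 09:02–19:37 = 10 h 35 min
Sat: 10:45–22:38 = 11 h 53 min
Total worked: 61 h 7 min = 3667 min.
Regular 40 h 0 min = 2400 min at $43.50/h; overtime 21 h 7 min = 1267 min at $87.00/h.
Pay = (2400 × $43.50 + 1267 × $87.00) ÷ 60 = $3577.15.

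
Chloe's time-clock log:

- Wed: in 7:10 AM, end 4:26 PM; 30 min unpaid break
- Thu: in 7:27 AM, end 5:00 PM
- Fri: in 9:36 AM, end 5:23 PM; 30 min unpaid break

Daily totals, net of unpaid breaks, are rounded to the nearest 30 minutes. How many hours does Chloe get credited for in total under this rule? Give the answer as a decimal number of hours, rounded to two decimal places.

26.00 hours

Wed: 7:10 AM–4:26 PM = 9 h 16 min − 30 min = 8 h 46 min → rounds to 9 h 0 min
Thu: 7:27 AM–5:00 PM = 9 h 33 min → rounds to 9 h 30 min
Fri: 9:36 AM–5:23 PM = 7 h 47 min − 30 min = 7 h 17 min → rounds to 7 h 30 min
Total credited: 26 h 0 min.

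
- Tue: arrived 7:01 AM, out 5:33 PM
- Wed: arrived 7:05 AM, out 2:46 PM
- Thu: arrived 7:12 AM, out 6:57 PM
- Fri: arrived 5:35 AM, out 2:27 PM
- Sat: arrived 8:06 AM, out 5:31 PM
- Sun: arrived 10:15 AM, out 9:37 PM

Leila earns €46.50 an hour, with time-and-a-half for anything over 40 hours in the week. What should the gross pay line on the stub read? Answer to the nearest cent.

Tue: 7:01 AM–5:33 PM = 10 h 32 min
Wed: 7:05 AM–2:46 PM = 7 h 41 min
Thu: 7:12 AM–6:57 PM = 11 h 45 min
Fri: 5:35 AM–2:27 PM = 8 h 52 min
Sat: 8:06 AM–5:31 PM = 9 h 25 min
Sun: 10:15 AM–9:37 PM = 11 h 22 min
Total worked: 59 h 37 min = 3577 min.
Regular 40 h 0 min = 2400 min at €46.50/h; overtime 19 h 37 min = 1177 min at €69.75/h.
Pay = (2400 × €46.50 + 1177 × €69.75) ÷ 60 = €3228.26.

€3228.26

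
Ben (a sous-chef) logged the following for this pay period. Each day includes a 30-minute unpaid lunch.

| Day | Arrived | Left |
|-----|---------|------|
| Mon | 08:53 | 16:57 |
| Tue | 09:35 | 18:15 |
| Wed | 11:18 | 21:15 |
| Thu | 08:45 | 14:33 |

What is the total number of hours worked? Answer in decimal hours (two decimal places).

Mon: 08:53–16:57 = 8 h 4 min; less 30 min break → 7 h 34 min
Tue: 09:35–18:15 = 8 h 40 min; less 30 min break → 8 h 10 min
Wed: 11:18–21:15 = 9 h 57 min; less 30 min break → 9 h 27 min
Thu: 08:45–14:33 = 5 h 48 min; less 30 min break → 5 h 18 min
Total: 7 h 34 min + 8 h 10 min + 9 h 27 min + 5 h 18 min = 30 h 29 min.

30.48 hours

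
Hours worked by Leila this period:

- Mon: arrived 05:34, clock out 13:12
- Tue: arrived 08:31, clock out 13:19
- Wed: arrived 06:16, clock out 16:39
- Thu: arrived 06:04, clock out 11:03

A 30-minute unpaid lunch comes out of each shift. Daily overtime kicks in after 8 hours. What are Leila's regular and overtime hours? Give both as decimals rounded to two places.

Mon: 05:34–13:12 = 7 h 38 min; less 30 min break → 7 h 8 min
Tue: 08:31–13:19 = 4 h 48 min; less 30 min break → 4 h 18 min
Wed: 06:16–16:39 = 10 h 23 min; less 30 min break → 9 h 53 min
Thu: 06:04–11:03 = 4 h 59 min; less 30 min break → 4 h 29 min
Mon reg 7 h 8 min / OT 0 h 0 min; Tue reg 4 h 18 min / OT 0 h 0 min; Wed reg 8 h 0 min / OT 1 h 53 min; Thu reg 4 h 29 min / OT 0 h 0 min.
Totals: regular 23 h 55 min, overtime 1 h 53 min.

Regular 23.92 hours, overtime 1.88 hours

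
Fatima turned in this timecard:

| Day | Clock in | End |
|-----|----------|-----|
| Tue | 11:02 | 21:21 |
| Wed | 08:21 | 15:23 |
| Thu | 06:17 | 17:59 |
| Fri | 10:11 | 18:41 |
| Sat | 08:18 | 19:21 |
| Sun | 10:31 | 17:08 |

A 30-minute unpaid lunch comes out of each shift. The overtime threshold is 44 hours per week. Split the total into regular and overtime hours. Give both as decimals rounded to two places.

Regular 44.00 hours, overtime 8.22 hours

Tue: 11:02–21:21 = 10 h 19 min; less 30 min break → 9 h 49 min
Wed: 08:21–15:23 = 7 h 2 min; less 30 min break → 6 h 32 min
Thu: 06:17–17:59 = 11 h 42 min; less 30 min break → 11 h 12 min
Fri: 10:11–18:41 = 8 h 30 min; less 30 min break → 8 h 0 min
Sat: 08:18–19:21 = 11 h 3 min; less 30 min break → 10 h 33 min
Sun: 10:31–17:08 = 6 h 37 min; less 30 min break → 6 h 7 min
Total worked: 52 h 13 min = 52.22 h.
Threshold 44 h → overtime 8 h 13 min, regular 44 h 0 min.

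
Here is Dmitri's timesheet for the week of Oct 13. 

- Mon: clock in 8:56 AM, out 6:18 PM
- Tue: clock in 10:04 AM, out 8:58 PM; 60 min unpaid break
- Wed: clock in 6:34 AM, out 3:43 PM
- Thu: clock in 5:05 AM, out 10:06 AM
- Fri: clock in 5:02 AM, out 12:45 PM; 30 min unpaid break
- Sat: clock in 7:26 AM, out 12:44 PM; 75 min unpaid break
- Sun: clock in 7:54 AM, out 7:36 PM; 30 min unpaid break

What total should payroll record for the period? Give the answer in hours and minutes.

Mon: 8:56 AM–6:18 PM = 9 h 22 min
Tue: 10:04 AM–8:58 PM = 10 h 54 min; less 60 min break → 9 h 54 min
Wed: 6:34 AM–3:43 PM = 9 h 9 min
Thu: 5:05 AM–10:06 AM = 5 h 1 min
Fri: 5:02 AM–12:45 PM = 7 h 43 min; less 30 min break → 7 h 13 min
Sat: 7:26 AM–12:44 PM = 5 h 18 min; less 75 min break → 4 h 3 min
Sun: 7:54 AM–7:36 PM = 11 h 42 min; less 30 min break → 11 h 12 min
Total: 9 h 22 min + 9 h 54 min + 9 h 9 min + 5 h 1 min + 7 h 13 min + 4 h 3 min + 11 h 12 min = 55 h 54 min.

55 h 54 min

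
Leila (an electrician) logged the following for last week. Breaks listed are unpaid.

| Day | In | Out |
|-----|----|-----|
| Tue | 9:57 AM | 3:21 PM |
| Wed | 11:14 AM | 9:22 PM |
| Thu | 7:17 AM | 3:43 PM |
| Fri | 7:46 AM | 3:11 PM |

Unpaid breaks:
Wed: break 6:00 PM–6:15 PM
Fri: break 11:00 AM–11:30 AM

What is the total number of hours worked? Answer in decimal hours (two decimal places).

30.63 hours

Tue: 9:57 AM–3:21 PM = 5 h 24 min
Wed: 11:14 AM–9:22 PM = 10 h 8 min; less 15 min break → 9 h 53 min
Thu: 7:17 AM–3:43 PM = 8 h 26 min
Fri: 7:46 AM–3:11 PM = 7 h 25 min; less 30 min break → 6 h 55 min
Total: 5 h 24 min + 9 h 53 min + 8 h 26 min + 6 h 55 min = 30 h 38 min.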